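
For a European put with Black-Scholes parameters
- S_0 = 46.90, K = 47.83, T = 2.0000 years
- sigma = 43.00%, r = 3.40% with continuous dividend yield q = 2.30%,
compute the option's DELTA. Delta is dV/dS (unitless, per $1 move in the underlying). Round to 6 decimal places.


d1 = 0.3079443746; d2 = -0.3001674572
phi(d1) = 0.3804679250; exp(-qT) = 0.9550419622; exp(-rT) = 0.9342604736
N(-d1) = 0.3790623297
Delta = -exp(-qT) * N(-d1) = -0.9550419622 * 0.3790623297 = -0.362020

Answer: Delta = -0.362020


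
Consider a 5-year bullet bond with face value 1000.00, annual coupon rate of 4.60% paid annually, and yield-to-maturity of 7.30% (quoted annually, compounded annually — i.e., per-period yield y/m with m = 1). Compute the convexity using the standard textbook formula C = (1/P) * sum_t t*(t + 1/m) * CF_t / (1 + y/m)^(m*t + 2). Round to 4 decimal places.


Answer: Convexity = 22.9575

Derivation:
Coupon per period c = face * coupon_rate / m = 46.000000
Periods per year m = 1; per-period yield y/m = 0.073000
Number of cashflows N = 5
Cashflows (t years, CF_t, discount factor 1/(1+y/m)^(m*t), PV):
  t = 1.0000: CF_t = 46.000000, DF = 0.931966, PV = 42.870457
  t = 2.0000: CF_t = 46.000000, DF = 0.868561, PV = 39.953827
  t = 3.0000: CF_t = 46.000000, DF = 0.809470, PV = 37.235627
  t = 4.0000: CF_t = 46.000000, DF = 0.754399, PV = 34.702355
  t = 5.0000: CF_t = 1046.000000, DF = 0.703075, PV = 735.416001
Price P = sum_t PV_t = 890.178266
Convexity numerator sum_t t*(t + 1/m) * CF_t / (1+y/m)^(m*t + 2):
  t = 1.0000: term = 74.471253
  t = 2.0000: term = 208.214128
  t = 3.0000: term = 388.097163
  t = 4.0000: term = 602.822558
  t = 5.0000: term = 19162.619911
Convexity = (1/P) * sum = 20436.225013 / 890.178266 = 22.957452


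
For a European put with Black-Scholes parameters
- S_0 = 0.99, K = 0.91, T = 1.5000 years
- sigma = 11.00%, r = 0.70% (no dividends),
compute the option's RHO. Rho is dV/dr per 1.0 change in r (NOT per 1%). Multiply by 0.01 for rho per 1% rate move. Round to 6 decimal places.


d1 = 0.7707382095; d2 = 0.6360162736
phi(d1) = 0.2964261314; exp(-qT) = 1.0000000000; exp(-rT) = 0.9895549326
N(-d2) = 0.2623829076
Rho = -K*T*exp(-rT)*N(-d2) = -0.9100 * 1.5000 * 0.9895549326 * 0.2623829076 = -0.354412

Answer: Rho = -0.354412


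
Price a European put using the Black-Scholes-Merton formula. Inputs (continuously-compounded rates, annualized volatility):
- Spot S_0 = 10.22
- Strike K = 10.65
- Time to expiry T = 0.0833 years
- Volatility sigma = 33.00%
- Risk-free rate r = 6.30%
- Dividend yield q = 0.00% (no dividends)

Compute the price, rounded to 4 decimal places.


Answer: Price = 0.6102

Derivation:
d1 = (ln(S/K) + (r - q + 0.5*sigma^2) * T) / (sigma * sqrt(T)) = -0.32999253
d2 = d1 - sigma * sqrt(T) = -0.42523627
exp(-rT) = 0.99476585; exp(-qT) = 1.00000000
P = K * exp(-rT) * N(-d2) - S_0 * exp(-qT) * N(-d1)
N(-d1) = 0.62929720; N(-d2) = 0.66466778
P = 10.6500 * 0.99476585 * 0.66466778 - 10.2200 * 1.00000000 * 0.62929720 = 0.6102


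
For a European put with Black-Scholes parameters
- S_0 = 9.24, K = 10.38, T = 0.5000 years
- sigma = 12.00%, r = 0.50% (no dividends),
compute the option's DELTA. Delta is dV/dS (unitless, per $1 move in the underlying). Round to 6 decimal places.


Answer: Delta = -0.903059

Derivation:
d1 = -1.2991789809; d2 = -1.3840317946
phi(d1) = 0.1715515378; exp(-qT) = 1.0000000000; exp(-rT) = 0.9975031224
N(-d1) = 0.9030587434
Delta = -exp(-qT) * N(-d1) = -1.0000000000 * 0.9030587434 = -0.903059


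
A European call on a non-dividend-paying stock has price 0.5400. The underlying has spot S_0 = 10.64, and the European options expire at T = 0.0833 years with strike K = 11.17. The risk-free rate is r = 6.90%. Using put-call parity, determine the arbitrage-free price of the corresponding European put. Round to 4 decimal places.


Answer: Put price = 1.0060

Derivation:
Put-call parity: C - P = S_0 * exp(-qT) - K * exp(-rT).
S_0 * exp(-qT) = 10.6400 * 1.00000000 = 10.64000000
K * exp(-rT) = 11.1700 * 0.99426879 = 11.10598234
P = C - S*exp(-qT) + K*exp(-rT)
P = 0.5400 - 10.64000000 + 11.10598234 = 1.0060


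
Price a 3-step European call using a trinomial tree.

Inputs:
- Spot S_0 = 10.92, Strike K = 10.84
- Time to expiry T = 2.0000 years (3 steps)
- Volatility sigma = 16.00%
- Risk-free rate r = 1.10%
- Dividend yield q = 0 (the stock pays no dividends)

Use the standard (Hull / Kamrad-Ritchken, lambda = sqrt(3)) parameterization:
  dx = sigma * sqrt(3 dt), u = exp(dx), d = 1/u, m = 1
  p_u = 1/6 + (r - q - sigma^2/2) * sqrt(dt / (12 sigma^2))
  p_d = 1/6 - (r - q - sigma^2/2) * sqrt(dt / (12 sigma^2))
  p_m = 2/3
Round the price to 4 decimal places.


Answer: Price = V(0,0) = 1.0596

Derivation:
dt = T/N = 0.666667; dx = sigma*sqrt(3*dt) = 0.226274
u = exp(dx) = 1.253919; d = 1/u = 0.797499
p_u = 0.164015, p_m = 0.666667, p_d = 0.169318
Discount per step: exp(-r*dt) = 0.992693
Stock lattice S(k, j) with j the centered position index:
  k=0: S(0,+0) = 10.9200
  k=1: S(1,-1) = 8.7087; S(1,+0) = 10.9200; S(1,+1) = 13.6928
  k=2: S(2,-2) = 6.9452; S(2,-1) = 8.7087; S(2,+0) = 10.9200; S(2,+1) = 13.6928; S(2,+2) = 17.1697
  k=3: S(3,-3) = 5.5388; S(3,-2) = 6.9452; S(3,-1) = 8.7087; S(3,+0) = 10.9200; S(3,+1) = 13.6928; S(3,+2) = 17.1697; S(3,+3) = 21.5294
Terminal payoffs V(N, j) = max(S_T - K, 0):
  V(3,-3) = 0.000000; V(3,-2) = 0.000000; V(3,-1) = 0.000000; V(3,+0) = 0.080000; V(3,+1) = 2.852800; V(3,+2) = 6.329668; V(3,+3) = 10.689379
Backward induction: V(k, j) = exp(-r*dt) * [p_u * V(k+1, j+1) + p_m * V(k+1, j) + p_d * V(k+1, j-1)]
  V(2,-2) = exp(-r*dt) * [p_u*0.000000 + p_m*0.000000 + p_d*0.000000] = 0.000000
  V(2,-1) = exp(-r*dt) * [p_u*0.080000 + p_m*0.000000 + p_d*0.000000] = 0.013025
  V(2,+0) = exp(-r*dt) * [p_u*2.852800 + p_m*0.080000 + p_d*0.000000] = 0.517427
  V(2,+1) = exp(-r*dt) * [p_u*6.329668 + p_m*2.852800 + p_d*0.080000] = 2.931992
  V(2,+2) = exp(-r*dt) * [p_u*10.689379 + p_m*6.329668 + p_d*2.852800] = 6.408857
  V(1,-1) = exp(-r*dt) * [p_u*0.517427 + p_m*0.013025 + p_d*0.000000] = 0.092866
  V(1,+0) = exp(-r*dt) * [p_u*2.931992 + p_m*0.517427 + p_d*0.013025] = 0.821997
  V(1,+1) = exp(-r*dt) * [p_u*6.408857 + p_m*2.931992 + p_d*0.517427] = 3.070818
  V(0,+0) = exp(-r*dt) * [p_u*3.070818 + p_m*0.821997 + p_d*0.092866] = 1.059584


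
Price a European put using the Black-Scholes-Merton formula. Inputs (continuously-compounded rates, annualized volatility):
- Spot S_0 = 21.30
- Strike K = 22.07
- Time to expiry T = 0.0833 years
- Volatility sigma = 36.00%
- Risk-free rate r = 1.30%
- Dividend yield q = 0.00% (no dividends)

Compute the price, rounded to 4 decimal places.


Answer: Price = 1.3198

Derivation:
d1 = (ln(S/K) + (r - q + 0.5*sigma^2) * T) / (sigma * sqrt(T)) = -0.27941074
d2 = d1 - sigma * sqrt(T) = -0.38331300
exp(-rT) = 0.99891769; exp(-qT) = 1.00000000
P = K * exp(-rT) * N(-d2) - S_0 * exp(-qT) * N(-d1)
N(-d1) = 0.61003518; N(-d2) = 0.64925615
P = 22.0700 * 0.99891769 * 0.64925615 - 21.3000 * 1.00000000 * 0.61003518 = 1.3198


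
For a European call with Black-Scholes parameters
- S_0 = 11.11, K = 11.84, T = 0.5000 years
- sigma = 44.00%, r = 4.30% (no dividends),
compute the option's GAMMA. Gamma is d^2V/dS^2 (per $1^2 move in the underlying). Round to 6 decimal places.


Answer: Gamma = 0.115391

Derivation:
d1 = 0.0201267474; d2 = -0.2910002364
phi(d1) = 0.3988614856; exp(-qT) = 1.0000000000; exp(-rT) = 0.9787294775
Gamma = exp(-qT) * phi(d1) / (S * sigma * sqrt(T)) = 1.0000000000 * 0.3988614856 / (11.1100 * 0.4400 * 0.7071067812) = 0.115391


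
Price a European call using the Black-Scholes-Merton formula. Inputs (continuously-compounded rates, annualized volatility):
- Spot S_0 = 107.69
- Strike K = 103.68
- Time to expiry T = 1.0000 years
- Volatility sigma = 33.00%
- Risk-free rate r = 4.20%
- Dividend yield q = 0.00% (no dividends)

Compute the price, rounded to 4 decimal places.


Answer: Price = 18.1009

Derivation:
d1 = (ln(S/K) + (r - q + 0.5*sigma^2) * T) / (sigma * sqrt(T)) = 0.40726514
d2 = d1 - sigma * sqrt(T) = 0.07726514
exp(-rT) = 0.95886978; exp(-qT) = 1.00000000
C = S_0 * exp(-qT) * N(d1) - K * exp(-rT) * N(d2)
N(d1) = 0.65809337; N(d2) = 0.53079369
C = 107.6900 * 1.00000000 * 0.65809337 - 103.6800 * 0.95886978 * 0.53079369 = 18.1009


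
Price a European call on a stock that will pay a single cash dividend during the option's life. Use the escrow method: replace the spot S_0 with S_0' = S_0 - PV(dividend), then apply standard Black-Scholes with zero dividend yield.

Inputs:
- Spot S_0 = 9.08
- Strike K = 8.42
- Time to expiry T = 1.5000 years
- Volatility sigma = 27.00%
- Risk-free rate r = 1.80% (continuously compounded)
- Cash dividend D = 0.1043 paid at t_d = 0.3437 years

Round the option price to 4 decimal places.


Answer: Price = 1.5599

Derivation:
PV(D) = D * exp(-r * t_d) = 0.1043 * 0.99383250 = 0.10365673
S_0' = S_0 - PV(D) = 9.0800 - 0.10365673 = 8.97634327
d1 = (ln(S_0'/K) + (r + sigma^2/2)*T) / (sigma*sqrt(T)) = 0.44047802
d2 = d1 - sigma*sqrt(T) = 0.10979690
exp(-rT) = 0.97336124
N(d1) = 0.67020454; N(d2) = 0.54371478
C = S_0' * N(d1) - K * exp(-rT) * N(d2) = 8.97634327 * 0.67020454 - 8.4200 * 0.97336124 * 0.54371478 = 1.5599


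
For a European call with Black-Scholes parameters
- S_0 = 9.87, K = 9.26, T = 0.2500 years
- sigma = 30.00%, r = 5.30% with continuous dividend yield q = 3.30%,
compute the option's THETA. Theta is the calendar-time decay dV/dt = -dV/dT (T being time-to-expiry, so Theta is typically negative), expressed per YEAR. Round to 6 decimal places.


d1 = 0.5336386986; d2 = 0.3836386986
phi(d1) = 0.3459975228; exp(-qT) = 0.9917839379; exp(-rT) = 0.9868373948
Theta = -S*exp(-qT)*phi(d1)*sigma/(2*sqrt(T)) - r*K*exp(-rT)*N(d2) + q*S*exp(-qT)*N(d1)
N(d1) = 0.7032042356; N(d2) = 0.6493768733; sqrt(T) = 0.5000000000
Term 1 = -9.8700 * 0.9917839379 * 0.3459975228 * 0.3000 / (2 * 0.5000000000) = -1.0160813204
Term 2 = -0.0530 * 9.2600 * 0.9868373948 * 0.6493768733 = -0.3145062440
Term 3 = 0.0330 * 9.8700 * 0.9917839379 * 0.7032042356 = 0.2271588394
Theta = -1.0160813204 + (-0.3145062440) + (0.2271588394) = -1.103429

Answer: Theta = -1.103429


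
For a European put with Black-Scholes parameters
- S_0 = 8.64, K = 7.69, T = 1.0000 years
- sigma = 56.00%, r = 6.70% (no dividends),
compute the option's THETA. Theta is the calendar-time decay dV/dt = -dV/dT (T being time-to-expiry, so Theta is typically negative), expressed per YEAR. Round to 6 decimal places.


Answer: Theta = -0.570659

Derivation:
d1 = 0.6076460702; d2 = 0.0476460702
phi(d1) = 0.3316896931; exp(-qT) = 1.0000000000; exp(-rT) = 0.9351952013
Theta = -S*exp(-qT)*phi(d1)*sigma/(2*sqrt(T)) + r*K*exp(-rT)*N(-d2) - q*S*exp(-qT)*N(-d1)
N(-d1) = 0.2717111192; N(-d2) = 0.4809991575; sqrt(T) = 1.0000000000
Term 1 = -8.6400 * 1.0000000000 * 0.3316896931 * 0.5600 / (2 * 1.0000000000) = -0.8024237055
Term 2 = 0.0670 * 7.6900 * 0.9351952013 * 0.4809991575 = 0.2317649340
Term 3 = 0 (no dividend yield, q = 0)
Theta = -0.8024237055 + (0.2317649340) + (0.0000000000) = -0.570659


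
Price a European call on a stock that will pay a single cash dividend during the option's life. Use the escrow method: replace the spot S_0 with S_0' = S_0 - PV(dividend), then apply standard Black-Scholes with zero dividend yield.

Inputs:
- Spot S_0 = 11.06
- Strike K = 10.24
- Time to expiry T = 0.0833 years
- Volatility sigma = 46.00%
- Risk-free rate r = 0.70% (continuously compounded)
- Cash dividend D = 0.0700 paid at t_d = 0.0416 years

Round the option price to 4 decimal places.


Answer: Price = 1.0185

Derivation:
PV(D) = D * exp(-r * t_d) = 0.0700 * 0.99970884 = 0.06997962
S_0' = S_0 - PV(D) = 11.0600 - 0.06997962 = 10.99002038
d1 = (ln(S_0'/K) + (r + sigma^2/2)*T) / (sigma*sqrt(T)) = 0.60319245
d2 = d1 - sigma*sqrt(T) = 0.47042845
exp(-rT) = 0.99941707
N(d1) = 0.72680967; N(d2) = 0.68097553
C = S_0' * N(d1) - K * exp(-rT) * N(d2) = 10.99002038 * 0.72680967 - 10.2400 * 0.99941707 * 0.68097553 = 1.0185


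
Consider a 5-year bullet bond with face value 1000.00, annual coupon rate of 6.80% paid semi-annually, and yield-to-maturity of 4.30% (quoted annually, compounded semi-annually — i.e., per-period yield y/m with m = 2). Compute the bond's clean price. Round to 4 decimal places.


Coupon per period c = face * coupon_rate / m = 34.000000
Periods per year m = 2; per-period yield y/m = 0.021500
Number of cashflows N = 10
Cashflows (t years, CF_t, discount factor 1/(1+y/m)^(m*t), PV):
  t = 0.5000: CF_t = 34.000000, DF = 0.978953, PV = 33.284386
  t = 1.0000: CF_t = 34.000000, DF = 0.958348, PV = 32.583833
  t = 1.5000: CF_t = 34.000000, DF = 0.938177, PV = 31.898026
  t = 2.0000: CF_t = 34.000000, DF = 0.918431, PV = 31.226653
  t = 2.5000: CF_t = 34.000000, DF = 0.899100, PV = 30.569410
  t = 3.0000: CF_t = 34.000000, DF = 0.880177, PV = 29.926001
  t = 3.5000: CF_t = 34.000000, DF = 0.861651, PV = 29.296134
  t = 4.0000: CF_t = 34.000000, DF = 0.843515, PV = 28.679525
  t = 4.5000: CF_t = 34.000000, DF = 0.825762, PV = 28.075893
  t = 5.0000: CF_t = 1034.000000, DF = 0.808381, PV = 835.866325
Price P = sum_t PV_t = 1111.406187

Answer: Price = 1111.4062


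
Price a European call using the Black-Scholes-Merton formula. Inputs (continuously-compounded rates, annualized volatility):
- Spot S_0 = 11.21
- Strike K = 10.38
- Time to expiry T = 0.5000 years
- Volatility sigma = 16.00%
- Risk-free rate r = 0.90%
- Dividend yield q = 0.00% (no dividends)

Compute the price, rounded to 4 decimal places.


d1 = (ln(S/K) + (r - q + 0.5*sigma^2) * T) / (sigma * sqrt(T)) = 0.77627384
d2 = d1 - sigma * sqrt(T) = 0.66313675
exp(-rT) = 0.99551011; exp(-qT) = 1.00000000
C = S_0 * exp(-qT) * N(d1) - K * exp(-rT) * N(d2)
N(d1) = 0.78120634; N(d2) = 0.74637851
C = 11.2100 * 1.00000000 * 0.78120634 - 10.3800 * 0.99551011 * 0.74637851 = 1.0447

Answer: Price = 1.0447


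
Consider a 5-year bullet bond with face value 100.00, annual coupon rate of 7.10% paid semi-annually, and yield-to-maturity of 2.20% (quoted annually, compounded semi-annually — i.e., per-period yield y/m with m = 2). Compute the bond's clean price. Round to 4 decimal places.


Coupon per period c = face * coupon_rate / m = 3.550000
Periods per year m = 2; per-period yield y/m = 0.011000
Number of cashflows N = 10
Cashflows (t years, CF_t, discount factor 1/(1+y/m)^(m*t), PV):
  t = 0.5000: CF_t = 3.550000, DF = 0.989120, PV = 3.511375
  t = 1.0000: CF_t = 3.550000, DF = 0.978358, PV = 3.473170
  t = 1.5000: CF_t = 3.550000, DF = 0.967713, PV = 3.435381
  t = 2.0000: CF_t = 3.550000, DF = 0.957184, PV = 3.398003
  t = 2.5000: CF_t = 3.550000, DF = 0.946769, PV = 3.361031
  t = 3.0000: CF_t = 3.550000, DF = 0.936468, PV = 3.324462
  t = 3.5000: CF_t = 3.550000, DF = 0.926279, PV = 3.288291
  t = 4.0000: CF_t = 3.550000, DF = 0.916201, PV = 3.252514
  t = 4.5000: CF_t = 3.550000, DF = 0.906232, PV = 3.217125
  t = 5.0000: CF_t = 103.550000, DF = 0.896372, PV = 92.819355
Price P = sum_t PV_t = 123.080707

Answer: Price = 123.0807


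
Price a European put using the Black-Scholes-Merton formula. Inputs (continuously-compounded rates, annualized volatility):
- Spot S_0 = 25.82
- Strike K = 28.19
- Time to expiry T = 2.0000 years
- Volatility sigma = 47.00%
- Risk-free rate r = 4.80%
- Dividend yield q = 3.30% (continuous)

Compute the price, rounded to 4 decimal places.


d1 = (ln(S/K) + (r - q + 0.5*sigma^2) * T) / (sigma * sqrt(T)) = 0.24535414
d2 = d1 - sigma * sqrt(T) = -0.41932624
exp(-rT) = 0.90846402; exp(-qT) = 0.93613086
P = K * exp(-rT) * N(-d2) - S_0 * exp(-qT) * N(-d1)
N(-d1) = 0.40309112; N(-d2) = 0.66251114
P = 28.1900 * 0.90846402 * 0.66251114 - 25.8200 * 0.93613086 * 0.40309112 = 7.2236

Answer: Price = 7.2236


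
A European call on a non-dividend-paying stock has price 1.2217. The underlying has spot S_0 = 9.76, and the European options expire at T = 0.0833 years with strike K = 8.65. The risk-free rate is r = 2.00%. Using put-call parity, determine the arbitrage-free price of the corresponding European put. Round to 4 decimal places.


Put-call parity: C - P = S_0 * exp(-qT) - K * exp(-rT).
S_0 * exp(-qT) = 9.7600 * 1.00000000 = 9.76000000
K * exp(-rT) = 8.6500 * 0.99833539 = 8.63560110
P = C - S*exp(-qT) + K*exp(-rT)
P = 1.2217 - 9.76000000 + 8.63560110 = 0.0973

Answer: Put price = 0.0973


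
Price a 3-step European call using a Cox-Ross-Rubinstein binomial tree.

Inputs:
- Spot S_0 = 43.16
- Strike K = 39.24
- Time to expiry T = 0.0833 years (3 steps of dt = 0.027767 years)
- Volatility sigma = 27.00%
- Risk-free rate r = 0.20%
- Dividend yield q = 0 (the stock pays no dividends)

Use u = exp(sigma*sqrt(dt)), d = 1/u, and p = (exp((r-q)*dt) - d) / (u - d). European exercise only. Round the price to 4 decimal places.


dt = T/N = 0.027767
u = exp(sigma*sqrt(dt)) = 1.046018; d = 1/u = 0.956006
p = (exp((r-q)*dt) - d) / (u - d) = 0.489371
Discount per step: exp(-r*dt) = 0.999944
Stock lattice S(k, i) with i counting down-moves:
  k=0: S(0,0) = 43.1600
  k=1: S(1,0) = 45.1462; S(1,1) = 41.2612
  k=2: S(2,0) = 47.2237; S(2,1) = 43.1600; S(2,2) = 39.4460
  k=3: S(3,0) = 49.3969; S(3,1) = 45.1462; S(3,2) = 41.2612; S(3,3) = 37.7106
Terminal payoffs V(N, i) = max(S_T - K, 0):
  V(3,0) = 10.156874; V(3,1) = 5.906156; V(3,2) = 2.021223; V(3,3) = 0.000000
Backward induction: V(k, i) = exp(-r*dt) * [p * V(k+1, i) + (1-p) * V(k+1, i+1)].
  V(2,0) = exp(-r*dt) * [p*10.156874 + (1-p)*5.906156] = 7.985891
  V(2,1) = exp(-r*dt) * [p*5.906156 + (1-p)*2.021223] = 3.922179
  V(2,2) = exp(-r*dt) * [p*2.021223 + (1-p)*0.000000] = 0.989073
  V(1,0) = exp(-r*dt) * [p*7.985891 + (1-p)*3.922179] = 5.910514
  V(1,1) = exp(-r*dt) * [p*3.922179 + (1-p)*0.989073] = 2.424316
  V(0,0) = exp(-r*dt) * [p*5.910514 + (1-p)*2.424316] = 4.130131

Answer: Price = V(0,0) = 4.1301


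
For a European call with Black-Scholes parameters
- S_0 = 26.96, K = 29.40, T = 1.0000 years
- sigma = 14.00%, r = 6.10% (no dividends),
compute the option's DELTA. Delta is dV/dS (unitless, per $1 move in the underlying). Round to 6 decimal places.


Answer: Delta = 0.454958

Derivation:
d1 = -0.1131456307; d2 = -0.2531456307
phi(d1) = 0.3963968195; exp(-qT) = 1.0000000000; exp(-rT) = 0.9408232398
N(d1) = 0.4549575496
Delta = exp(-qT) * N(d1) = 1.0000000000 * 0.4549575496 = 0.454958


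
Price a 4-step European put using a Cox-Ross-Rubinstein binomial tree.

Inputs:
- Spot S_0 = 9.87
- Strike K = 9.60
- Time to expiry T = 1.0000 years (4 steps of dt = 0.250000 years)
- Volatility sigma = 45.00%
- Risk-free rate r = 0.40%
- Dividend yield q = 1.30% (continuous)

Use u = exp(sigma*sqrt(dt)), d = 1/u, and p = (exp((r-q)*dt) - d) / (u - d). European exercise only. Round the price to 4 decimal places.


dt = T/N = 0.250000
u = exp(sigma*sqrt(dt)) = 1.252323; d = 1/u = 0.798516
p = (exp((r-q)*dt) - d) / (u - d) = 0.439034
Discount per step: exp(-r*dt) = 0.999000
Stock lattice S(k, i) with i counting down-moves:
  k=0: S(0,0) = 9.8700
  k=1: S(1,0) = 12.3604; S(1,1) = 7.8814
  k=2: S(2,0) = 15.4792; S(2,1) = 9.8700; S(2,2) = 6.2934
  k=3: S(3,0) = 19.3850; S(3,1) = 12.3604; S(3,2) = 7.8814; S(3,3) = 5.0254
  k=4: S(4,0) = 24.2763; S(4,1) = 15.4792; S(4,2) = 9.8700; S(4,3) = 6.2934; S(4,4) = 4.0128
Terminal payoffs V(N, i) = max(K - S_T, 0):
  V(4,0) = 0.000000; V(4,1) = 0.000000; V(4,2) = 0.000000; V(4,3) = 3.306610; V(4,4) = 5.587157
Backward induction: V(k, i) = exp(-r*dt) * [p * V(k+1, i) + (1-p) * V(k+1, i+1)].
  V(3,0) = exp(-r*dt) * [p*0.000000 + (1-p)*0.000000] = 0.000000
  V(3,1) = exp(-r*dt) * [p*0.000000 + (1-p)*0.000000] = 0.000000
  V(3,2) = exp(-r*dt) * [p*0.000000 + (1-p)*3.306610] = 1.853043
  V(3,3) = exp(-r*dt) * [p*3.306610 + (1-p)*5.587157] = 4.581337
  V(2,0) = exp(-r*dt) * [p*0.000000 + (1-p)*0.000000] = 0.000000
  V(2,1) = exp(-r*dt) * [p*0.000000 + (1-p)*1.853043] = 1.038456
  V(2,2) = exp(-r*dt) * [p*1.853043 + (1-p)*4.581337] = 3.380142
  V(1,0) = exp(-r*dt) * [p*0.000000 + (1-p)*1.038456] = 0.581957
  V(1,1) = exp(-r*dt) * [p*1.038456 + (1-p)*3.380142] = 2.349712
  V(0,0) = exp(-r*dt) * [p*0.581957 + (1-p)*2.349712] = 1.572035

Answer: Price = V(0,0) = 1.5720


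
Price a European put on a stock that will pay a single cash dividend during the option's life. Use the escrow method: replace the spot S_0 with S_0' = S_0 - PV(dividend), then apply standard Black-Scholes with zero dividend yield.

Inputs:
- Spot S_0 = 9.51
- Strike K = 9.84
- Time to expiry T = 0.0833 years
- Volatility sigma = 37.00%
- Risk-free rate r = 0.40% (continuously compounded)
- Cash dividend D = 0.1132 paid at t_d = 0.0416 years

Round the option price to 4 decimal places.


Answer: Price = 0.6664

Derivation:
PV(D) = D * exp(-r * t_d) = 0.1132 * 0.99983361 = 0.11318117
S_0' = S_0 - PV(D) = 9.5100 - 0.11318117 = 9.39681883
d1 = (ln(S_0'/K) + (r + sigma^2/2)*T) / (sigma*sqrt(T)) = -0.37503514
d2 = d1 - sigma*sqrt(T) = -0.48182358
exp(-rT) = 0.99966686
N(-d1) = 0.64618283; N(-d2) = 0.68503436
P = K * exp(-rT) * N(-d2) - S_0' * N(-d1) = 9.8400 * 0.99966686 * 0.68503436 - 9.39681883 * 0.64618283 = 0.6664


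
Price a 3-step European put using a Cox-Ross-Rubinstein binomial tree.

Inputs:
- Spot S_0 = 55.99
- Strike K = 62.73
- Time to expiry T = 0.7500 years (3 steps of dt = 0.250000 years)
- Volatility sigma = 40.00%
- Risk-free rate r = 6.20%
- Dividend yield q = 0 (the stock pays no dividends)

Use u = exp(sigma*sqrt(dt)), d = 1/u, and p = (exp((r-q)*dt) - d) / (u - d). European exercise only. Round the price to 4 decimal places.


dt = T/N = 0.250000
u = exp(sigma*sqrt(dt)) = 1.221403; d = 1/u = 0.818731
p = (exp((r-q)*dt) - d) / (u - d) = 0.488959
Discount per step: exp(-r*dt) = 0.984620
Stock lattice S(k, i) with i counting down-moves:
  k=0: S(0,0) = 55.9900
  k=1: S(1,0) = 68.3863; S(1,1) = 45.8407
  k=2: S(2,0) = 83.5273; S(2,1) = 55.9900; S(2,2) = 37.5312
  k=3: S(3,0) = 102.0204; S(3,1) = 68.3863; S(3,2) = 45.8407; S(3,3) = 30.7280
Terminal payoffs V(N, i) = max(K - S_T, 0):
  V(3,0) = 0.000000; V(3,1) = 0.000000; V(3,2) = 16.889265; V(3,3) = 32.002036
Backward induction: V(k, i) = exp(-r*dt) * [p * V(k+1, i) + (1-p) * V(k+1, i+1)].
  V(2,0) = exp(-r*dt) * [p*0.000000 + (1-p)*0.000000] = 0.000000
  V(2,1) = exp(-r*dt) * [p*0.000000 + (1-p)*16.889265] = 8.498361
  V(2,2) = exp(-r*dt) * [p*16.889265 + (1-p)*32.002036] = 24.233962
  V(1,0) = exp(-r*dt) * [p*0.000000 + (1-p)*8.498361] = 4.276215
  V(1,1) = exp(-r*dt) * [p*8.498361 + (1-p)*24.233962] = 16.285511
  V(0,0) = exp(-r*dt) * [p*4.276215 + (1-p)*16.285511] = 10.253297

Answer: Price = V(0,0) = 10.2533


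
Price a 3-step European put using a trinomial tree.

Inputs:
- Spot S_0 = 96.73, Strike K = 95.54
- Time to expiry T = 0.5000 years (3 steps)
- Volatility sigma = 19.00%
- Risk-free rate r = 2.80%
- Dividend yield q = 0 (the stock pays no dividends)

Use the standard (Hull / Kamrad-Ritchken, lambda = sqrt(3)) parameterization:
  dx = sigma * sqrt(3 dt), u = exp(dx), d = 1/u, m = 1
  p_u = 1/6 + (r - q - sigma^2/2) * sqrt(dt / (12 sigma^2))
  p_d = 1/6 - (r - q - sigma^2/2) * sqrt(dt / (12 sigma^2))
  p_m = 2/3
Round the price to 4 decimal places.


dt = T/N = 0.166667; dx = sigma*sqrt(3*dt) = 0.134350
u = exp(dx) = 1.143793; d = 1/u = 0.874284
p_u = 0.172838, p_m = 0.666667, p_d = 0.160495
Discount per step: exp(-r*dt) = 0.995344
Stock lattice S(k, j) with j the centered position index:
  k=0: S(0,+0) = 96.7300
  k=1: S(1,-1) = 84.5695; S(1,+0) = 96.7300; S(1,+1) = 110.6391
  k=2: S(2,-2) = 73.9377; S(2,-1) = 84.5695; S(2,+0) = 96.7300; S(2,+1) = 110.6391; S(2,+2) = 126.5483
  k=3: S(3,-3) = 64.6425; S(3,-2) = 73.9377; S(3,-1) = 84.5695; S(3,+0) = 96.7300; S(3,+1) = 110.6391; S(3,+2) = 126.5483; S(3,+3) = 144.7451
Terminal payoffs V(N, j) = max(K - S_T, 0):
  V(3,-3) = 30.897459; V(3,-2) = 21.602288; V(3,-1) = 10.970532; V(3,+0) = 0.000000; V(3,+1) = 0.000000; V(3,+2) = 0.000000; V(3,+3) = 0.000000
Backward induction: V(k, j) = exp(-r*dt) * [p_u * V(k+1, j+1) + p_m * V(k+1, j) + p_d * V(k+1, j-1)]
  V(2,-2) = exp(-r*dt) * [p_u*10.970532 + p_m*21.602288 + p_d*30.897459] = 21.157575
  V(2,-1) = exp(-r*dt) * [p_u*0.000000 + p_m*10.970532 + p_d*21.602288] = 10.730554
  V(2,+0) = exp(-r*dt) * [p_u*0.000000 + p_m*0.000000 + p_d*10.970532] = 1.752518
  V(2,+1) = exp(-r*dt) * [p_u*0.000000 + p_m*0.000000 + p_d*0.000000] = 0.000000
  V(2,+2) = exp(-r*dt) * [p_u*0.000000 + p_m*0.000000 + p_d*0.000000] = 0.000000
  V(1,-1) = exp(-r*dt) * [p_u*1.752518 + p_m*10.730554 + p_d*21.157575] = 10.801764
  V(1,+0) = exp(-r*dt) * [p_u*0.000000 + p_m*1.752518 + p_d*10.730554] = 2.877088
  V(1,+1) = exp(-r*dt) * [p_u*0.000000 + p_m*0.000000 + p_d*1.752518] = 0.279961
  V(0,+0) = exp(-r*dt) * [p_u*0.279961 + p_m*2.877088 + p_d*10.801764] = 3.682849

Answer: Price = V(0,0) = 3.6828


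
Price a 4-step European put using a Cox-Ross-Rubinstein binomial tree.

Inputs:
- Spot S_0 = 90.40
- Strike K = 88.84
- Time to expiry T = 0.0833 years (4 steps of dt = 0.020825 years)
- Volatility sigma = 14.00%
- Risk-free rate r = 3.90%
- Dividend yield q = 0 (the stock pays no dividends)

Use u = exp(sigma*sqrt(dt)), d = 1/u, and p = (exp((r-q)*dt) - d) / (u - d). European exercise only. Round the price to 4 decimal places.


Answer: Price = V(0,0) = 0.7739

Derivation:
dt = T/N = 0.020825
u = exp(sigma*sqrt(dt)) = 1.020409; d = 1/u = 0.979999
p = (exp((r-q)*dt) - d) / (u - d) = 0.515056
Discount per step: exp(-r*dt) = 0.999188
Stock lattice S(k, i) with i counting down-moves:
  k=0: S(0,0) = 90.4000
  k=1: S(1,0) = 92.2449; S(1,1) = 88.5920
  k=2: S(2,0) = 94.1275; S(2,1) = 90.4000; S(2,2) = 86.8201
  k=3: S(3,0) = 96.0486; S(3,1) = 92.2449; S(3,2) = 88.5920; S(3,3) = 85.0836
  k=4: S(4,0) = 98.0088; S(4,1) = 94.1275; S(4,2) = 90.4000; S(4,3) = 86.8201; S(4,4) = 83.3819
Terminal payoffs V(N, i) = max(K - S_T, 0):
  V(4,0) = 0.000000; V(4,1) = 0.000000; V(4,2) = 0.000000; V(4,3) = 2.019929; V(4,4) = 5.458089
Backward induction: V(k, i) = exp(-r*dt) * [p * V(k+1, i) + (1-p) * V(k+1, i+1)].
  V(3,0) = exp(-r*dt) * [p*0.000000 + (1-p)*0.000000] = 0.000000
  V(3,1) = exp(-r*dt) * [p*0.000000 + (1-p)*0.000000] = 0.000000
  V(3,2) = exp(-r*dt) * [p*0.000000 + (1-p)*2.019929] = 0.978756
  V(3,3) = exp(-r*dt) * [p*2.019929 + (1-p)*5.458089] = 3.684249
  V(2,0) = exp(-r*dt) * [p*0.000000 + (1-p)*0.000000] = 0.000000
  V(2,1) = exp(-r*dt) * [p*0.000000 + (1-p)*0.978756] = 0.474256
  V(2,2) = exp(-r*dt) * [p*0.978756 + (1-p)*3.684249] = 2.288908
  V(1,0) = exp(-r*dt) * [p*0.000000 + (1-p)*0.474256] = 0.229801
  V(1,1) = exp(-r*dt) * [p*0.474256 + (1-p)*2.288908] = 1.353161
  V(0,0) = exp(-r*dt) * [p*0.229801 + (1-p)*1.353161] = 0.773938


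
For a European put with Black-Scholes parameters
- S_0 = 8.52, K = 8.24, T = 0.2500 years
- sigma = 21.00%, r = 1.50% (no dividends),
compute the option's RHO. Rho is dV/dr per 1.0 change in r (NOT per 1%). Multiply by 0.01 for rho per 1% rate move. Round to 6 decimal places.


Answer: Rho = -0.783012

Derivation:
d1 = 0.4064618754; d2 = 0.3014618754
phi(d1) = 0.3673118143; exp(-qT) = 1.0000000000; exp(-rT) = 0.9962570225
N(-d2) = 0.3815311588
Rho = -K*T*exp(-rT)*N(-d2) = -8.2400 * 0.2500 * 0.9962570225 * 0.3815311588 = -0.783012


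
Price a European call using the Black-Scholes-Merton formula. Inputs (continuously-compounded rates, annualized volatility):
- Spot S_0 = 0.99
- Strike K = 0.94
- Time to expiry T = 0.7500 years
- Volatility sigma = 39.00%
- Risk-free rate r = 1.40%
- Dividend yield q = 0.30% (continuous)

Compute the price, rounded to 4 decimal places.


Answer: Price = 0.1594

Derivation:
d1 = (ln(S/K) + (r - q + 0.5*sigma^2) * T) / (sigma * sqrt(T)) = 0.34674345
d2 = d1 - sigma * sqrt(T) = 0.00899354
exp(-rT) = 0.98955493; exp(-qT) = 0.99775253
C = S_0 * exp(-qT) * N(d1) - K * exp(-rT) * N(d2)
N(d1) = 0.63560797; N(d2) = 0.50358786
C = 0.9900 * 0.99775253 * 0.63560797 - 0.9400 * 0.98955493 * 0.50358786 = 0.1594


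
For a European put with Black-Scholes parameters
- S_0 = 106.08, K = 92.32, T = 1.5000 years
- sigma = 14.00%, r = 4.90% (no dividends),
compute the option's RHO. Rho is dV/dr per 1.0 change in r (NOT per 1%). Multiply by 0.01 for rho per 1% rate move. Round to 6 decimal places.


d1 = 1.3246649450; d2 = 1.1532006630
phi(d1) = 0.1659104421; exp(-qT) = 1.0000000000; exp(-rT) = 0.9291361458
N(-d2) = 0.1244140157
Rho = -K*T*exp(-rT)*N(-d2) = -92.3200 * 1.5000 * 0.9291361458 * 0.1244140157 = -16.007950

Answer: Rho = -16.007950


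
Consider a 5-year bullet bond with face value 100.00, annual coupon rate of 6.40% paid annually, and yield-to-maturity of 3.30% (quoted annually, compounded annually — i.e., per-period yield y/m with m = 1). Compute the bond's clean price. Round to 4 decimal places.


Coupon per period c = face * coupon_rate / m = 6.400000
Periods per year m = 1; per-period yield y/m = 0.033000
Number of cashflows N = 5
Cashflows (t years, CF_t, discount factor 1/(1+y/m)^(m*t), PV):
  t = 1.0000: CF_t = 6.400000, DF = 0.968054, PV = 6.195547
  t = 2.0000: CF_t = 6.400000, DF = 0.937129, PV = 5.997625
  t = 3.0000: CF_t = 6.400000, DF = 0.907192, PV = 5.806026
  t = 4.0000: CF_t = 6.400000, DF = 0.878211, PV = 5.620548
  t = 5.0000: CF_t = 106.400000, DF = 0.850156, PV = 90.456550
Price P = sum_t PV_t = 114.076297

Answer: Price = 114.0763


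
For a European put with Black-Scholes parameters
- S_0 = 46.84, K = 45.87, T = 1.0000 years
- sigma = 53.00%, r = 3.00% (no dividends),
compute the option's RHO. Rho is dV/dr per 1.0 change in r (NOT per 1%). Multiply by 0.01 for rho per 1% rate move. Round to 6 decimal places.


d1 = 0.3610872266; d2 = -0.1689127734
phi(d1) = 0.3737640639; exp(-qT) = 1.0000000000; exp(-rT) = 0.9704455335
N(-d2) = 0.5670673741
Rho = -K*T*exp(-rT)*N(-d2) = -45.8700 * 1.0000 * 0.9704455335 * 0.5670673741 = -25.242628

Answer: Rho = -25.242628


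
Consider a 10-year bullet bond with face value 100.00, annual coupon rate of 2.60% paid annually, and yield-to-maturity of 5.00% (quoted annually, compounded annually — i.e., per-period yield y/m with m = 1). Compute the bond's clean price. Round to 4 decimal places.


Coupon per period c = face * coupon_rate / m = 2.600000
Periods per year m = 1; per-period yield y/m = 0.050000
Number of cashflows N = 10
Cashflows (t years, CF_t, discount factor 1/(1+y/m)^(m*t), PV):
  t = 1.0000: CF_t = 2.600000, DF = 0.952381, PV = 2.476190
  t = 2.0000: CF_t = 2.600000, DF = 0.907029, PV = 2.358277
  t = 3.0000: CF_t = 2.600000, DF = 0.863838, PV = 2.245978
  t = 4.0000: CF_t = 2.600000, DF = 0.822702, PV = 2.139026
  t = 5.0000: CF_t = 2.600000, DF = 0.783526, PV = 2.037168
  t = 6.0000: CF_t = 2.600000, DF = 0.746215, PV = 1.940160
  t = 7.0000: CF_t = 2.600000, DF = 0.710681, PV = 1.847771
  t = 8.0000: CF_t = 2.600000, DF = 0.676839, PV = 1.759782
  t = 9.0000: CF_t = 2.600000, DF = 0.644609, PV = 1.675983
  t = 10.0000: CF_t = 102.600000, DF = 0.613913, PV = 62.987500
Price P = sum_t PV_t = 81.467836

Answer: Price = 81.4678


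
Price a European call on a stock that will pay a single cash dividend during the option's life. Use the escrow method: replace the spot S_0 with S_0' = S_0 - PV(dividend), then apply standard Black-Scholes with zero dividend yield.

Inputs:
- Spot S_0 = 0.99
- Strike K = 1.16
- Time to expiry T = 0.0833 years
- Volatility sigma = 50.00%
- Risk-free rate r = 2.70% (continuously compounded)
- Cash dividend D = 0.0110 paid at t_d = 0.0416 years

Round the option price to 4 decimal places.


PV(D) = D * exp(-r * t_d) = 0.0110 * 0.99887743 = 0.01098765
S_0' = S_0 - PV(D) = 0.9900 - 0.01098765 = 0.97901235
d1 = (ln(S_0'/K) + (r + sigma^2/2)*T) / (sigma*sqrt(T)) = -1.08773367
d2 = d1 - sigma*sqrt(T) = -1.23204237
exp(-rT) = 0.99775343
N(d1) = 0.13835635; N(d2) = 0.10896663
C = S_0' * N(d1) - K * exp(-rT) * N(d2) = 0.97901235 * 0.13835635 - 1.1600 * 0.99775343 * 0.10896663 = 0.0093

Answer: Price = 0.0093


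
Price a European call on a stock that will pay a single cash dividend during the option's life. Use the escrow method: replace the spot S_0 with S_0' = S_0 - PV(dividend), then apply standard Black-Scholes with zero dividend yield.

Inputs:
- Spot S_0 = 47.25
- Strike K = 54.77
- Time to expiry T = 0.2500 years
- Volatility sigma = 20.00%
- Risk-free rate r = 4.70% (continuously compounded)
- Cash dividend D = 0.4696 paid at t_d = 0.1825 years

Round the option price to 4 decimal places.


Answer: Price = 0.1619

Derivation:
PV(D) = D * exp(-r * t_d) = 0.4696 * 0.99145918 = 0.46558923
S_0' = S_0 - PV(D) = 47.2500 - 0.46558923 = 46.78441077
d1 = (ln(S_0'/K) + (r + sigma^2/2)*T) / (sigma*sqrt(T)) = -1.40842555
d2 = d1 - sigma*sqrt(T) = -1.50842555
exp(-rT) = 0.98831876
N(d1) = 0.07950255; N(d2) = 0.06572282
C = S_0' * N(d1) - K * exp(-rT) * N(d2) = 46.78441077 * 0.07950255 - 54.7700 * 0.98831876 * 0.06572282 = 0.1619


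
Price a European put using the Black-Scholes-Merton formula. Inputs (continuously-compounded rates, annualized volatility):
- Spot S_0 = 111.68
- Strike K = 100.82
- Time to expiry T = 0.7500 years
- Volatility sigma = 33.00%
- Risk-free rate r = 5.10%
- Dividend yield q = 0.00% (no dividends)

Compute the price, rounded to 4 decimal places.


d1 = (ln(S/K) + (r - q + 0.5*sigma^2) * T) / (sigma * sqrt(T)) = 0.63469476
d2 = d1 - sigma * sqrt(T) = 0.34890638
exp(-rT) = 0.96247229; exp(-qT) = 1.00000000
P = K * exp(-rT) * N(-d2) - S_0 * exp(-qT) * N(-d1)
N(-d1) = 0.26281375; N(-d2) = 0.36357980
P = 100.8200 * 0.96247229 * 0.36357980 - 111.6800 * 1.00000000 * 0.26281375 = 5.9295

Answer: Price = 5.9295


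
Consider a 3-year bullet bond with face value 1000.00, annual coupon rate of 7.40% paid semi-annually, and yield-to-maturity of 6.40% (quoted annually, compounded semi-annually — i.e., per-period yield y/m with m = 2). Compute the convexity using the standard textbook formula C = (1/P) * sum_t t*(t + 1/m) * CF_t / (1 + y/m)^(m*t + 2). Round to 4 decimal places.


Coupon per period c = face * coupon_rate / m = 37.000000
Periods per year m = 2; per-period yield y/m = 0.032000
Number of cashflows N = 6
Cashflows (t years, CF_t, discount factor 1/(1+y/m)^(m*t), PV):
  t = 0.5000: CF_t = 37.000000, DF = 0.968992, PV = 35.852713
  t = 1.0000: CF_t = 37.000000, DF = 0.938946, PV = 34.741001
  t = 1.5000: CF_t = 37.000000, DF = 0.909831, PV = 33.663761
  t = 2.0000: CF_t = 37.000000, DF = 0.881620, PV = 32.619923
  t = 2.5000: CF_t = 37.000000, DF = 0.854283, PV = 31.608453
  t = 3.0000: CF_t = 1037.000000, DF = 0.827793, PV = 858.421473
Price P = sum_t PV_t = 1026.907324
Convexity numerator sum_t t*(t + 1/m) * CF_t / (1+y/m)^(m*t + 2):
  t = 0.5000: term = 16.831880
  t = 1.0000: term = 48.929885
  t = 1.5000: term = 94.825358
  t = 2.0000: term = 153.141729
  t = 2.5000: term = 222.589722
  t = 3.0000: term = 8463.119577
Convexity = (1/P) * sum = 8999.438150 / 1026.907324 = 8.763632

Answer: Convexity = 8.7636


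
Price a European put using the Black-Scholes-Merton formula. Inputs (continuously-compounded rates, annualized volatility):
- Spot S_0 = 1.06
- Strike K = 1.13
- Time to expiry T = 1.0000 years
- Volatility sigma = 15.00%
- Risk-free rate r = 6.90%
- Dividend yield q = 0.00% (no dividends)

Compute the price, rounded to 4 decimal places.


Answer: Price = 0.0606

Derivation:
d1 = (ln(S/K) + (r - q + 0.5*sigma^2) * T) / (sigma * sqrt(T)) = 0.10867517
d2 = d1 - sigma * sqrt(T) = -0.04132483
exp(-rT) = 0.93332668; exp(-qT) = 1.00000000
P = K * exp(-rT) * N(-d2) - S_0 * exp(-qT) * N(-d1)
N(-d1) = 0.45673007; N(-d2) = 0.51648153
P = 1.1300 * 0.93332668 * 0.51648153 - 1.0600 * 1.00000000 * 0.45673007 = 0.0606


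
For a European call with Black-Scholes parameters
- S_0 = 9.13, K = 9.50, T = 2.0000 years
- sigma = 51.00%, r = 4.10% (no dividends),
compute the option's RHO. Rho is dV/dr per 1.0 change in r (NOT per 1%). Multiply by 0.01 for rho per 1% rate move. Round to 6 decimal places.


d1 = 0.4192365340; d2 = -0.3020123829
phi(d1) = 0.3653797085; exp(-qT) = 1.0000000000; exp(-rT) = 0.9212719587
N(d2) = 0.3813213117
Rho = K*T*exp(-rT)*N(d2) = 9.5000 * 2.0000 * 0.9212719587 * 0.3813213117 = 6.674712

Answer: Rho = 6.674712


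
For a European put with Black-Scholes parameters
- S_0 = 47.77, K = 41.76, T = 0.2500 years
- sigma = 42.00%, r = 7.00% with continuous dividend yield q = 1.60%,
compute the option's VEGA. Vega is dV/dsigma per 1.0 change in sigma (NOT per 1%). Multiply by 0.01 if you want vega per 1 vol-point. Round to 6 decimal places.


d1 = 0.8095661135; d2 = 0.5995661135
phi(d1) = 0.2874698829; exp(-qT) = 0.9960079893; exp(-rT) = 0.9826522357
Vega = S * exp(-qT) * phi(d1) * sqrt(T) = 47.7700 * 0.9960079893 * 0.2874698829 * 0.5000000000 = 6.838808

Answer: Vega = 6.838808


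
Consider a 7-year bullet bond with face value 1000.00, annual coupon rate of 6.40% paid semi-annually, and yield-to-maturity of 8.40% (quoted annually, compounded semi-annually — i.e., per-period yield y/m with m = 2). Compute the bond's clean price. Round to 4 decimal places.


Coupon per period c = face * coupon_rate / m = 32.000000
Periods per year m = 2; per-period yield y/m = 0.042000
Number of cashflows N = 14
Cashflows (t years, CF_t, discount factor 1/(1+y/m)^(m*t), PV):
  t = 0.5000: CF_t = 32.000000, DF = 0.959693, PV = 30.710173
  t = 1.0000: CF_t = 32.000000, DF = 0.921010, PV = 29.472335
  t = 1.5000: CF_t = 32.000000, DF = 0.883887, PV = 28.284390
  t = 2.0000: CF_t = 32.000000, DF = 0.848260, PV = 27.144328
  t = 2.5000: CF_t = 32.000000, DF = 0.814069, PV = 26.050219
  t = 3.0000: CF_t = 32.000000, DF = 0.781257, PV = 25.000210
  t = 3.5000: CF_t = 32.000000, DF = 0.749766, PV = 23.992524
  t = 4.0000: CF_t = 32.000000, DF = 0.719545, PV = 23.025455
  t = 4.5000: CF_t = 32.000000, DF = 0.690543, PV = 22.097366
  t = 5.0000: CF_t = 32.000000, DF = 0.662709, PV = 21.206685
  t = 5.5000: CF_t = 32.000000, DF = 0.635997, PV = 20.351905
  t = 6.0000: CF_t = 32.000000, DF = 0.610362, PV = 19.531579
  t = 6.5000: CF_t = 32.000000, DF = 0.585760, PV = 18.744317
  t = 7.0000: CF_t = 1032.000000, DF = 0.562150, PV = 580.138425
Price P = sum_t PV_t = 895.749914

Answer: Price = 895.7499


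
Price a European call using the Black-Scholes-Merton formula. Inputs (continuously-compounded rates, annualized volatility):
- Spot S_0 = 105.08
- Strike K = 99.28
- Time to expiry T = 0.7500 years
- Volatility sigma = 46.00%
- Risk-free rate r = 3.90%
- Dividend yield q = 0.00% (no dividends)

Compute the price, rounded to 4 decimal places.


d1 = (ln(S/K) + (r - q + 0.5*sigma^2) * T) / (sigma * sqrt(T)) = 0.41513448
d2 = d1 - sigma * sqrt(T) = 0.01676280
exp(-rT) = 0.97117364; exp(-qT) = 1.00000000
C = S_0 * exp(-qT) * N(d1) - K * exp(-rT) * N(d2)
N(d1) = 0.66097827; N(d2) = 0.50668708
C = 105.0800 * 1.00000000 * 0.66097827 - 99.2800 * 0.97117364 * 0.50668708 = 20.6018

Answer: Price = 20.6018


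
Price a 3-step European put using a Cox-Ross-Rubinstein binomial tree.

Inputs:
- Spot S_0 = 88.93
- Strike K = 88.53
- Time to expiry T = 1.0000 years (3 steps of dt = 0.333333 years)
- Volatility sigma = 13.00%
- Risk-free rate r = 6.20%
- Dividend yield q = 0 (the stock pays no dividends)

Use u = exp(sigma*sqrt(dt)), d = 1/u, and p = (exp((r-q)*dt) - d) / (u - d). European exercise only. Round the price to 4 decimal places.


Answer: Price = V(0,0) = 2.4235

Derivation:
dt = T/N = 0.333333
u = exp(sigma*sqrt(dt)) = 1.077944; d = 1/u = 0.927692
p = (exp((r-q)*dt) - d) / (u - d) = 0.620223
Discount per step: exp(-r*dt) = 0.979545
Stock lattice S(k, i) with i counting down-moves:
  k=0: S(0,0) = 88.9300
  k=1: S(1,0) = 95.8616; S(1,1) = 82.4996
  k=2: S(2,0) = 103.3334; S(2,1) = 88.9300; S(2,2) = 76.5343
  k=3: S(3,0) = 111.3876; S(3,1) = 95.8616; S(3,2) = 82.4996; S(3,3) = 71.0002
Terminal payoffs V(N, i) = max(K - S_T, 0):
  V(3,0) = 0.000000; V(3,1) = 0.000000; V(3,2) = 6.030354; V(3,3) = 17.529783
Backward induction: V(k, i) = exp(-r*dt) * [p * V(k+1, i) + (1-p) * V(k+1, i+1)].
  V(2,0) = exp(-r*dt) * [p*0.000000 + (1-p)*0.000000] = 0.000000
  V(2,1) = exp(-r*dt) * [p*0.000000 + (1-p)*6.030354] = 2.243346
  V(2,2) = exp(-r*dt) * [p*6.030354 + (1-p)*17.529783] = 10.184897
  V(1,0) = exp(-r*dt) * [p*0.000000 + (1-p)*2.243346] = 0.834545
  V(1,1) = exp(-r*dt) * [p*2.243346 + (1-p)*10.184897] = 5.151789
  V(0,0) = exp(-r*dt) * [p*0.834545 + (1-p)*5.151789] = 2.423529


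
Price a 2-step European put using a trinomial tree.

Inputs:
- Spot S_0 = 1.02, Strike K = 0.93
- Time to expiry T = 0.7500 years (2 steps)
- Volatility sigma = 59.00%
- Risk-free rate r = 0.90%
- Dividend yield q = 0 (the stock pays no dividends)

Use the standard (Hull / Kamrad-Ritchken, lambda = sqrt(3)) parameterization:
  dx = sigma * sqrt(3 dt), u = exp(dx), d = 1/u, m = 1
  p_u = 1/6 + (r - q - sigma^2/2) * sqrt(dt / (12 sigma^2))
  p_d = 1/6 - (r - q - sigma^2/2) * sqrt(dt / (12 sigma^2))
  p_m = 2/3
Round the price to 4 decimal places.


Answer: Price = V(0,0) = 0.1397

Derivation:
dt = T/N = 0.375000; dx = sigma*sqrt(3*dt) = 0.625790
u = exp(dx) = 1.869722; d = 1/u = 0.534839
p_u = 0.117214, p_m = 0.666667, p_d = 0.216119
Discount per step: exp(-r*dt) = 0.996631
Stock lattice S(k, j) with j the centered position index:
  k=0: S(0,+0) = 1.0200
  k=1: S(1,-1) = 0.5455; S(1,+0) = 1.0200; S(1,+1) = 1.9071
  k=2: S(2,-2) = 0.2918; S(2,-1) = 0.5455; S(2,+0) = 1.0200; S(2,+1) = 1.9071; S(2,+2) = 3.5658
Terminal payoffs V(N, j) = max(K - S_T, 0):
  V(2,-2) = 0.638226; V(2,-1) = 0.384464; V(2,+0) = 0.000000; V(2,+1) = 0.000000; V(2,+2) = 0.000000
Backward induction: V(k, j) = exp(-r*dt) * [p_u * V(k+1, j+1) + p_m * V(k+1, j) + p_d * V(k+1, j-1)]
  V(1,-1) = exp(-r*dt) * [p_u*0.000000 + p_m*0.384464 + p_d*0.638226] = 0.392914
  V(1,+0) = exp(-r*dt) * [p_u*0.000000 + p_m*0.000000 + p_d*0.384464] = 0.082810
  V(1,+1) = exp(-r*dt) * [p_u*0.000000 + p_m*0.000000 + p_d*0.000000] = 0.000000
  V(0,+0) = exp(-r*dt) * [p_u*0.000000 + p_m*0.082810 + p_d*0.392914] = 0.139651
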